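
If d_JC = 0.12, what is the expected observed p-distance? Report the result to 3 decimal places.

p = (3/4)(1 − e^(−4d/3)) = 0.75 × (1 − e^(-0.16)) = 0.75 × (1 − 0.852144) = 0.110892.

0.111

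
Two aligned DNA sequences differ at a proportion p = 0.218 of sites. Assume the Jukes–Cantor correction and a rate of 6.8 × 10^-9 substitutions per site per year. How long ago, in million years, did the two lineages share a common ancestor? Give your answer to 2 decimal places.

18.94

d = −(3/4) ln(1 − 4p/3) = −0.75 ln(1 − 0.290667) = −0.75 ln(0.709333)
  = −0.75 × (-0.343430) = 0.257573 substitutions/site.
Under a molecular clock d = 2μt, so t = d/(2μ) = 0.257573 / (2 × 6.8 × 10^-9) = 18.94 million years.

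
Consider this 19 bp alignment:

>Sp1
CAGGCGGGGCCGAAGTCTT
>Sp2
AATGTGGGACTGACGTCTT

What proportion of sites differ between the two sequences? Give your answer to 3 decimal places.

The sequences differ at 6 of 19 positions (sites 1, 3, 5, 9, 11, 14).
p = 6/19 = 0.315789… ≈ 0.316 (to 3 d.p.).

0.316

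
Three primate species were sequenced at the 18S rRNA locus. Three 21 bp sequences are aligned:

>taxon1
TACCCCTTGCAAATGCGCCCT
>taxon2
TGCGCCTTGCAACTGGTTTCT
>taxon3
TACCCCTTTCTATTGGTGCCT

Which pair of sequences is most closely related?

taxon1–taxon2: 7/21 differ, p = 0.333, d = 0.441.
taxon1–taxon3: 6/21 differ, p = 0.286, d = 0.360.
taxon2–taxon3: 7/21 differ, p = 0.333, d = 0.441.
The smallest distance is between taxon1 and taxon3.

taxon1 and taxon3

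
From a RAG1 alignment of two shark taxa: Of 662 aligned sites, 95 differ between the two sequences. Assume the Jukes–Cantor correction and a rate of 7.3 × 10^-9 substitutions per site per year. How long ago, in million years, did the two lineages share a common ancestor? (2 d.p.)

10.91

p = 95/662 ≈ 0.143505.
d = −(3/4) ln(1 − 4p/3) = −0.75 ln(1 − 0.19134) = −0.75 ln(0.80866)
  = −0.75 × (-0.212377) = 0.159283 substitutions/site.
Under a molecular clock d = 2μt, so t = d/(2μ) = 0.159283 / (2 × 7.3 × 10^-9) = 10.91 million years.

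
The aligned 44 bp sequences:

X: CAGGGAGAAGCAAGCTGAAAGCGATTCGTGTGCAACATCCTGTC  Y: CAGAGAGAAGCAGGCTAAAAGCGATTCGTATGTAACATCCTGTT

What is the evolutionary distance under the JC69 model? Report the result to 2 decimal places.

The sequences differ at 6 of 44 sites (4, 13, 17, 30, 33, 44), so p = 6/44 ≈ 0.136364.
d = −(3/4) ln(1 − 4p/3) = −0.75 ln(1 − 0.181819) = −0.75 ln(0.818181)
  = −0.75 × (-0.200672) = 0.150504 substitutions/site.

0.15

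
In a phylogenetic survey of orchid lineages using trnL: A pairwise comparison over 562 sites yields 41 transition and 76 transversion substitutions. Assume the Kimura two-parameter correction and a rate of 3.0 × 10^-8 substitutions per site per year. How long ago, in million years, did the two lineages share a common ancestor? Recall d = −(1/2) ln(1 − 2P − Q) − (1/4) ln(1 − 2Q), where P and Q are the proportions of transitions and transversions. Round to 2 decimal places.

4.06

P = 41/562 ≈ 0.072954 and Q = 76/562 ≈ 0.135231.
Under the Kimura two-parameter model, d = −½ ln(1 − 2P − Q) − ¼ ln(1 − 2Q).
1 − 2P − Q = 0.718861, giving −½ ln(0.718861) = 0.165044.
1 − 2Q = 0.729538, giving −¼ ln(0.729538) = 0.078836.
d = 0.165044 + 0.078836 = 0.243880.
Under a molecular clock d = 2μt, so t = d/(2μ) = 0.243880 / (2 × 3.0 × 10^-8) = 4.06 million years.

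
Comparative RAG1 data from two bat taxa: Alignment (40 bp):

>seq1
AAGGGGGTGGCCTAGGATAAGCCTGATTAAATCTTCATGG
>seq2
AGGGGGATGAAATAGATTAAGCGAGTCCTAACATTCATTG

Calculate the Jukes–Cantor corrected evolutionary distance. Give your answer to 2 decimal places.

The sequences differ at 16 of 40 sites, so p = 16/40 = 0.4.
d = −(3/4) ln(1 − 4p/3) = −0.75 ln(1 − 0.533333) = −0.75 ln(0.466667)
  = −0.75 × (-0.762139) = 0.571604 substitutions/site.

0.57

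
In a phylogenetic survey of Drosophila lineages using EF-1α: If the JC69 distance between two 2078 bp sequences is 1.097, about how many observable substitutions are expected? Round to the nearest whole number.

1198

Invert JC69: p = (3/4)(1 − e^(−4d/3)) = 0.75 × (1 − e^(-1.462667)) = 0.75 × (1 − 0.231618) = 0.576287.
Expected differing sites = pL ≈ 0.576287 × 2078 = 1197.524386 ≈ 1198.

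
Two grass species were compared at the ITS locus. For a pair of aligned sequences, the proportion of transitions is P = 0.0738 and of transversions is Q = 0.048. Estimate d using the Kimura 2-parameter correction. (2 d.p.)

Under the Kimura two-parameter model, d = −½ ln(1 − 2P − Q) − ¼ ln(1 − 2Q).
1 − 2P − Q = 0.8044, giving −½ ln(0.8044) = 0.108829.
1 − 2Q = 0.904, giving −¼ ln(0.904) = 0.025231.
d = 0.108829 + 0.025231 = 0.134060.

0.13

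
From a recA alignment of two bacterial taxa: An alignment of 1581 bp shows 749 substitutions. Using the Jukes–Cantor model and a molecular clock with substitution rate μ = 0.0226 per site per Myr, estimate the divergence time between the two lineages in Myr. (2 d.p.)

p = 749/1581 ≈ 0.473751.
d = −(3/4) ln(1 − 4p/3) = −0.75 ln(1 − 0.631668) = −0.75 ln(0.368332)
  = −0.75 × (-0.998771) = 0.749078 substitutions/site.
Under a molecular clock d = 2μt, so t = d/(2μ) = 0.749078 / (2 × 0.0226) = 16.57 Myr.

16.57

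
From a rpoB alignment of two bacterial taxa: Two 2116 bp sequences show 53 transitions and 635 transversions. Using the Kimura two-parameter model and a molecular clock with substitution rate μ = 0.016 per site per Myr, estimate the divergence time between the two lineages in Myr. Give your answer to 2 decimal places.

13.90

P = 53/2116 ≈ 0.025047 and Q = 635/2116 ≈ 0.300095.
Under the Kimura two-parameter model, d = −½ ln(1 − 2P − Q) − ¼ ln(1 − 2Q).
1 − 2P − Q = 0.649811, giving −½ ln(0.649811) = 0.215537.
1 − 2Q = 0.39981, giving −¼ ln(0.39981) = 0.229191.
d = 0.215537 + 0.229191 = 0.444728.
Under a molecular clock d = 2μt, so t = d/(2μ) = 0.444728 / (2 × 0.016) = 13.90 Myr.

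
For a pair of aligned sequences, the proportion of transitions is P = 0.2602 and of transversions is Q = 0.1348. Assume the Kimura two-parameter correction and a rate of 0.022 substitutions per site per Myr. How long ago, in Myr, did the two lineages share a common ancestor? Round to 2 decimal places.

13.88

Under the Kimura two-parameter model, d = −½ ln(1 − 2P − Q) − ¼ ln(1 − 2Q).
1 − 2P − Q = 0.3448, giving −½ ln(0.3448) = 0.532395.
1 − 2Q = 0.7304, giving −¼ ln(0.7304) = 0.078541.
d = 0.532395 + 0.078541 = 0.610936.
Under a molecular clock d = 2μt, so t = d/(2μ) = 0.610936 / (2 × 0.022) = 13.88 Myr.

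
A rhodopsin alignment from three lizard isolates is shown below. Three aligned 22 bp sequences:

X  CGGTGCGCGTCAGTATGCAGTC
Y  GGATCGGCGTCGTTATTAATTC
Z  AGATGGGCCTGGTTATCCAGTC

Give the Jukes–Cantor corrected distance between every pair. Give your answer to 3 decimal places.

d(X,Y) = 0.591, d(X,Z) = 0.497, d(Y,Z) = 0.414

X–Y: 9/22 sites differ → p ≈ 0.409091, d = −0.75 ln(1 − 0.545455) = 0.591344 ≈ 0.591.
X–Z: 8/22 sites differ → p ≈ 0.363636, d = −0.75 ln(1 − 0.484848) = 0.497470 ≈ 0.497.
Y–Z: 7/22 sites differ → p ≈ 0.318182, d = −0.75 ln(1 − 0.424243) = 0.414052 ≈ 0.414.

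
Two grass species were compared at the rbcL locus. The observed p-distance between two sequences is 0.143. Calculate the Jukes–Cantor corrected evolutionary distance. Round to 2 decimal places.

d = −(3/4) ln(1 − 4p/3) = −0.75 ln(1 − 0.190667) = −0.75 ln(0.809333)
  = −0.75 × (-0.211545) = 0.158659 substitutions/site.

0.16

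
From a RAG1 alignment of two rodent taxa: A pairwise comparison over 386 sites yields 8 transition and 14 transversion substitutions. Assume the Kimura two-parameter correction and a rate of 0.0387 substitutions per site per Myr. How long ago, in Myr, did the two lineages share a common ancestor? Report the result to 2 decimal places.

P = 8/386 ≈ 0.020725 and Q = 14/386 ≈ 0.036269.
Under the Kimura two-parameter model, d = −½ ln(1 − 2P − Q) − ¼ ln(1 − 2Q).
1 − 2P − Q = 0.922281, giving −½ ln(0.922281) = 0.040453.
1 − 2Q = 0.927462, giving −¼ ln(0.927462) = 0.018826.
d = 0.040453 + 0.018826 = 0.059279.
Under a molecular clock d = 2μt, so t = d/(2μ) = 0.059279 / (2 × 0.0387) = 0.77 Myr.

0.77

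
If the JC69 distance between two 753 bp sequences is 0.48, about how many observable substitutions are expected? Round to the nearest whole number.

267

Invert JC69: p = (3/4)(1 − e^(−4d/3)) = 0.75 × (1 − e^(-0.64)) = 0.75 × (1 − 0.527292) = 0.354531.
Expected differing sites = pL ≈ 0.354531 × 753 = 266.961843 ≈ 267.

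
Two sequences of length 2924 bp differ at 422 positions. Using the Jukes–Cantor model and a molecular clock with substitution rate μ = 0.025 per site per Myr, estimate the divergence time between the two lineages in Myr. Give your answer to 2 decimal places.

3.21

p = 422/2924 ≈ 0.144323.
d = −(3/4) ln(1 − 4p/3) = −0.75 ln(1 − 0.192431) = −0.75 ln(0.807569)
  = −0.75 × (-0.213727) = 0.160295 substitutions/site.
Under a molecular clock d = 2μt, so t = d/(2μ) = 0.160295 / (2 × 0.025) = 3.21 Myr.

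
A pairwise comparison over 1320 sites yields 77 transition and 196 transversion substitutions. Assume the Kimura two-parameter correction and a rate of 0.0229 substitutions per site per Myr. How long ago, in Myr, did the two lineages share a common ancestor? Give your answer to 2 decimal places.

P = 77/1320 ≈ 0.058333 and Q = 196/1320 ≈ 0.148485.
Under the Kimura two-parameter model, d = −½ ln(1 − 2P − Q) − ¼ ln(1 − 2Q).
1 − 2P − Q = 0.734849, giving −½ ln(0.734849) = 0.154045.
1 − 2Q = 0.70303, giving −¼ ln(0.70303) = 0.088089.
d = 0.154045 + 0.088089 = 0.242134.
Under a molecular clock d = 2μt, so t = d/(2μ) = 0.242134 / (2 × 0.0229) = 5.29 Myr.

5.29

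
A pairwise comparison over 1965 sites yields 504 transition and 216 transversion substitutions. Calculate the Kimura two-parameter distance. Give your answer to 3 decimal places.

P = 504/1965 ≈ 0.256489 and Q = 216/1965 ≈ 0.109924.
Under the Kimura two-parameter model, d = −½ ln(1 − 2P − Q) − ¼ ln(1 − 2Q).
1 − 2P − Q = 0.377098, giving −½ ln(0.377098) = 0.487625.
1 − 2Q = 0.780152, giving −¼ ln(0.780152) = 0.062067.
d = 0.487625 + 0.062067 = 0.549692.

0.550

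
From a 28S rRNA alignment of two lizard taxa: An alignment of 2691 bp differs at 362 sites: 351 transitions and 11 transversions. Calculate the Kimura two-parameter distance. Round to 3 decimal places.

P = 351/2691 ≈ 0.130435 and Q = 11/2691 ≈ 0.004088.
Under the Kimura two-parameter model, d = −½ ln(1 − 2P − Q) − ¼ ln(1 − 2Q).
1 − 2P − Q = 0.735042, giving −½ ln(0.735042) = 0.153914.
1 − 2Q = 0.991824, giving −¼ ln(0.991824) = 0.002052.
d = 0.153914 + 0.002052 = 0.155966.

0.156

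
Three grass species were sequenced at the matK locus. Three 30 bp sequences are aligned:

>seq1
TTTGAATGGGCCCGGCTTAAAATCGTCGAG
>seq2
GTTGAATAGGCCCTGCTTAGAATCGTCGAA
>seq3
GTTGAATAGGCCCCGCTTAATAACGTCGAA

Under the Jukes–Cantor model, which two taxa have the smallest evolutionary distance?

seq2 and seq3

seq1–seq2: 5/30 differ, p = 0.167, d = 0.188.
seq1–seq3: 6/30 differ, p = 0.200, d = 0.233.
seq2–seq3: 4/30 differ, p = 0.133, d = 0.147.
The smallest distance is between seq2 and seq3.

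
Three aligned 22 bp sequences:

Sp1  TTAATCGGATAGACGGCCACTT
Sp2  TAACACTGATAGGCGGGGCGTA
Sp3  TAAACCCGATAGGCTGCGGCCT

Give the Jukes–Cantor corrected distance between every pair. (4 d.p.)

d(Sp1,Sp2) = 0.6987, d(Sp1,Sp3) = 0.4975, d(Sp2,Sp3) = 0.5913

Sp1–Sp2: 10/22 sites differ → p ≈ 0.454545, d = −0.75 ln(1 − 0.60606) = 0.698667 ≈ 0.6987.
Sp1–Sp3: 8/22 sites differ → p ≈ 0.363636, d = −0.75 ln(1 − 0.484848) = 0.497470 ≈ 0.4975.
Sp2–Sp3: 9/22 sites differ → p ≈ 0.409091, d = −0.75 ln(1 − 0.545455) = 0.591344 ≈ 0.5913.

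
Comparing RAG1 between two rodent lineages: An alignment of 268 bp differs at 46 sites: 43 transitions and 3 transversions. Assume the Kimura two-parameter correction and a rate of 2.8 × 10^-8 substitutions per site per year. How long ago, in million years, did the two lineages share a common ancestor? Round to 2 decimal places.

3.70

P = 43/268 ≈ 0.160448 and Q = 3/268 ≈ 0.011194.
Under the Kimura two-parameter model, d = −½ ln(1 − 2P − Q) − ¼ ln(1 − 2Q).
1 − 2P − Q = 0.66791, giving −½ ln(0.66791) = 0.201801.
1 − 2Q = 0.977612, giving −¼ ln(0.977612) = 0.005661.
d = 0.201801 + 0.005661 = 0.207462.
Under a molecular clock d = 2μt, so t = d/(2μ) = 0.207462 / (2 × 2.8 × 10^-8) = 3.70 million years.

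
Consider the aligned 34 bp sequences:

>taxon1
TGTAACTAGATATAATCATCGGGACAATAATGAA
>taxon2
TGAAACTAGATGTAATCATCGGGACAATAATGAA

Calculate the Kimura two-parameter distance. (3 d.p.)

Of 34 sites, 1 differences are transitions and 1 are transversions, so P = 1/34 ≈ 0.029412 and Q = 1/34 ≈ 0.029412.
Under the Kimura two-parameter model, d = −½ ln(1 − 2P − Q) − ¼ ln(1 − 2Q).
1 − 2P − Q = 0.911764, giving −½ ln(0.911764) = 0.046187.
1 − 2Q = 0.941176, giving −¼ ln(0.941176) = 0.015156.
d = 0.046187 + 0.015156 = 0.061343.

0.061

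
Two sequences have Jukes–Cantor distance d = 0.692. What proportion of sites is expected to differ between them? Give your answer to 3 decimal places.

p = (3/4)(1 − e^(−4d/3)) = 0.75 × (1 − e^(-0.922667)) = 0.75 × (1 − 0.397458) = 0.451907.

0.452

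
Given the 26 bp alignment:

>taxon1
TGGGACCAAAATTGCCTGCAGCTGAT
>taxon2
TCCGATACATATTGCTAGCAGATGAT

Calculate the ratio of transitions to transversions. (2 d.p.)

Transitions are A↔G and C↔T; transversions are all other mismatches.
Transitions: 2. Transversions: 7.
R = 2/7 = 0.285714… ≈ 0.29 (to 2 d.p.).

0.29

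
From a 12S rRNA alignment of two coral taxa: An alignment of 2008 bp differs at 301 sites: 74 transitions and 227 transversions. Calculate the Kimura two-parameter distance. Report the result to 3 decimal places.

0.167

P = 74/2008 ≈ 0.036853 and Q = 227/2008 ≈ 0.113048.
Under the Kimura two-parameter model, d = −½ ln(1 − 2P − Q) − ¼ ln(1 − 2Q).
1 − 2P − Q = 0.813246, giving −½ ln(0.813246) = 0.103361.
1 − 2Q = 0.773904, giving −¼ ln(0.773904) = 0.064077.
d = 0.103361 + 0.064077 = 0.167438.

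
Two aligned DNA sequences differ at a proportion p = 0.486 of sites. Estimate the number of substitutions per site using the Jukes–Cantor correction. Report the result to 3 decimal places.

d = −(3/4) ln(1 − 4p/3) = −0.75 ln(1 − 0.648) = −0.75 ln(0.352)
  = −0.75 × (-1.044124) = 0.783093 substitutions/site.

0.783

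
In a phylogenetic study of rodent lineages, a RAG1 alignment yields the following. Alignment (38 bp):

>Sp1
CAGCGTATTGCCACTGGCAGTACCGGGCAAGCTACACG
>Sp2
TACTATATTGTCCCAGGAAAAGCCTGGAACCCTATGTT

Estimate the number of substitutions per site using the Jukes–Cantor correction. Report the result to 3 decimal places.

The sequences differ at 19 of 38 sites, so p = 19/38 = 0.5.
d = −(3/4) ln(1 − 4p/3) = −0.75 ln(1 − 0.666667) = −0.75 ln(0.333333)
  = −0.75 × (-1.098613) = 0.823960 substitutions/site.

0.824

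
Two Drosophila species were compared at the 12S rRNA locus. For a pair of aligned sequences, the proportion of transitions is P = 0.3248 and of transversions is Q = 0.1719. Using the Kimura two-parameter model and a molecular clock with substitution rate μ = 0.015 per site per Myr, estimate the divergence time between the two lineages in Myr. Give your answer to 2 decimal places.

Under the Kimura two-parameter model, d = −½ ln(1 − 2P − Q) − ¼ ln(1 − 2Q).
1 − 2P − Q = 0.1785, giving −½ ln(0.1785) = 0.861583.
1 − 2Q = 0.6562, giving −¼ ln(0.6562) = 0.105322.
d = 0.861583 + 0.105322 = 0.966905.
Under a molecular clock d = 2μt, so t = d/(2μ) = 0.966905 / (2 × 0.015) = 32.23 Myr.

32.23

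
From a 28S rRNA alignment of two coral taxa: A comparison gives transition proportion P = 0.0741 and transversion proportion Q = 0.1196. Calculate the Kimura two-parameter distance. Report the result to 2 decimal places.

Under the Kimura two-parameter model, d = −½ ln(1 − 2P − Q) − ¼ ln(1 − 2Q).
1 − 2P − Q = 0.7322, giving −½ ln(0.7322) = 0.155851.
1 − 2Q = 0.7608, giving −¼ ln(0.7608) = 0.068346.
d = 0.155851 + 0.068346 = 0.224197.

0.22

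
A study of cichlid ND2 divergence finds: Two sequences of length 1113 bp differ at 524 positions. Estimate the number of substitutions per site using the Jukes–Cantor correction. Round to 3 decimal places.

0.741

p = 524/1113 ≈ 0.4708.
d = −(3/4) ln(1 − 4p/3) = −0.75 ln(1 − 0.627733) = −0.75 ln(0.372267)
  = −0.75 × (-0.988144) = 0.741108 substitutions/site.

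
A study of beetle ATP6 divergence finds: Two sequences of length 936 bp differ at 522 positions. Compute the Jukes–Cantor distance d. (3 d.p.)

p = 522/936 ≈ 0.557692.
d = −(3/4) ln(1 − 4p/3) = −0.75 ln(1 − 0.743589) = −0.75 ln(0.256411)
  = −0.75 × (-1.360974) = 1.020731 substitutions/site.

1.021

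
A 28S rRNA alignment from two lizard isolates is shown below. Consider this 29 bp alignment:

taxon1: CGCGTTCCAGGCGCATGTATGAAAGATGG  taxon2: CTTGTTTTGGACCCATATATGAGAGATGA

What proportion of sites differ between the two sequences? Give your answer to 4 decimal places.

The sequences differ at 10 of 29 positions (sites 2, 3, 7, 8, 9, 11, 13, 17, 23, 29).
p = 10/29 = 0.344827… ≈ 0.3448 (to 4 d.p.).

0.3448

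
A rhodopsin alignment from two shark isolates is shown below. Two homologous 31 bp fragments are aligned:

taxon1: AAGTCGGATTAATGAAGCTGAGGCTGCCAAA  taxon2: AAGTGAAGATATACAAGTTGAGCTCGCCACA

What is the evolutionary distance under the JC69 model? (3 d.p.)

The sequences differ at 13 of 31 sites, so p = 13/31 ≈ 0.419355.
d = −(3/4) ln(1 − 4p/3) = −0.75 ln(1 − 0.55914) = −0.75 ln(0.44086)
  = −0.75 × (-0.819028) = 0.614271 substitutions/site.

0.614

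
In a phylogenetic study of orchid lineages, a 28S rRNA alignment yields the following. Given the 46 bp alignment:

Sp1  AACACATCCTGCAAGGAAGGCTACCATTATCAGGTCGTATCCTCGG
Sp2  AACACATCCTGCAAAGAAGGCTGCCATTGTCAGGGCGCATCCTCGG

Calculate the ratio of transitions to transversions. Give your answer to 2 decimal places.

Transitions are A↔G and C↔T; transversions are all other mismatches.
Transitions: 4. Transversions: 1.
R = 4/1 = 4.00.

4.00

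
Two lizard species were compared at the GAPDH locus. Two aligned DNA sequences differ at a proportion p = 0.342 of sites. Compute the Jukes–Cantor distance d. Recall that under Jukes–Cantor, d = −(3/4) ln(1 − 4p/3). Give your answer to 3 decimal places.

d = −(3/4) ln(1 − 4p/3) = −0.75 ln(1 − 0.456) = −0.75 ln(0.544)
  = −0.75 × (-0.608806) = 0.456605 substitutions/site.

0.457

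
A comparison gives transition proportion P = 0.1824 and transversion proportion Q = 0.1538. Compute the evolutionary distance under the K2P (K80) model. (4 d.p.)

0.4574

Under the Kimura two-parameter model, d = −½ ln(1 − 2P − Q) − ¼ ln(1 − 2Q).
1 − 2P − Q = 0.4814, giving −½ ln(0.4814) = 0.365528.
1 − 2Q = 0.6924, giving −¼ ln(0.6924) = 0.091898.
d = 0.365528 + 0.091898 = 0.457426.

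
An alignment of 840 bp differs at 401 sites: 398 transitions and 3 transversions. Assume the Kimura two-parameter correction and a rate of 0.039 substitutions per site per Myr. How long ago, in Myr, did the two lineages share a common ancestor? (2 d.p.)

P = 398/840 ≈ 0.47381 and Q = 3/840 ≈ 0.003571.
Under the Kimura two-parameter model, d = −½ ln(1 − 2P − Q) − ¼ ln(1 − 2Q).
1 − 2P − Q = 0.048809, giving −½ ln(0.048809) = 1.509920.
1 − 2Q = 0.992858, giving −¼ ln(0.992858) = 0.001792.
d = 1.509920 + 0.001792 = 1.511712.
Under a molecular clock d = 2μt, so t = d/(2μ) = 1.511712 / (2 × 0.039) = 19.38 Myr.

19.38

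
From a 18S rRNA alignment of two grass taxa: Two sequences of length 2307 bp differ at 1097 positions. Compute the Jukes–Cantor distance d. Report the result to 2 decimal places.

0.75

p = 1097/2307 ≈ 0.475509.
d = −(3/4) ln(1 − 4p/3) = −0.75 ln(1 − 0.634012) = −0.75 ln(0.365988)
  = −0.75 × (-1.005155) = 0.753866 substitutions/site.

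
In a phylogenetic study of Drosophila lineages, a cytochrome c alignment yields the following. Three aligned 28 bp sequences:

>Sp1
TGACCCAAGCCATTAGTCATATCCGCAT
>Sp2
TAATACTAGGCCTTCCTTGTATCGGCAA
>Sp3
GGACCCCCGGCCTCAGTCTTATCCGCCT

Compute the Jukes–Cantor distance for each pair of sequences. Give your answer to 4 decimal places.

Sp1–Sp2: 12/28 sites differ → p ≈ 0.428571, d = −0.75 ln(1 − 0.571428) = 0.635472 ≈ 0.6355.
Sp1–Sp3: 8/28 sites differ → p ≈ 0.285714, d = −0.75 ln(1 − 0.380952) = 0.359679 ≈ 0.3597.
Sp2–Sp3: 14/28 sites differ → p = 0.5, d = −0.75 ln(1 − 0.666667) = 0.823960 ≈ 0.8240.

d(Sp1,Sp2) = 0.6355, d(Sp1,Sp3) = 0.3597, d(Sp2,Sp3) = 0.8240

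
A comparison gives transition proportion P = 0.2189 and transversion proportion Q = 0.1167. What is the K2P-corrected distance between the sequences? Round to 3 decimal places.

Under the Kimura two-parameter model, d = −½ ln(1 − 2P − Q) − ¼ ln(1 − 2Q).
1 − 2P − Q = 0.4455, giving −½ ln(0.4455) = 0.404279.
1 − 2Q = 0.7666, giving −¼ ln(0.7666) = 0.066448.
d = 0.404279 + 0.066448 = 0.470727.

0.471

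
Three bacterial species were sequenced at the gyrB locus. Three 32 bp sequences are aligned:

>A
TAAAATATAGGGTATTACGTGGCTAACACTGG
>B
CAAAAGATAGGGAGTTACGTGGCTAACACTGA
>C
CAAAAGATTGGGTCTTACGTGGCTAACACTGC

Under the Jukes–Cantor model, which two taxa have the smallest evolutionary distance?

B and C

A–B: 5/32 differ, p = 0.156, d = 0.175.
A–C: 5/32 differ, p = 0.156, d = 0.175.
B–C: 4/32 differ, p = 0.125, d = 0.137.
The smallest distance is between B and C.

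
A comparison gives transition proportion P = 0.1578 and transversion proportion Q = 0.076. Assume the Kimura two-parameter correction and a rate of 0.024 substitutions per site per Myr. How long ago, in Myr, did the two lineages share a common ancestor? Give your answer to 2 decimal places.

Under the Kimura two-parameter model, d = −½ ln(1 − 2P − Q) − ¼ ln(1 − 2Q).
1 − 2P − Q = 0.6084, giving −½ ln(0.6084) = 0.248461.
1 − 2Q = 0.848, giving −¼ ln(0.848) = 0.041219.
d = 0.248461 + 0.041219 = 0.289680.
Under a molecular clock d = 2μt, so t = d/(2μ) = 0.289680 / (2 × 0.024) = 6.04 Myr.

6.04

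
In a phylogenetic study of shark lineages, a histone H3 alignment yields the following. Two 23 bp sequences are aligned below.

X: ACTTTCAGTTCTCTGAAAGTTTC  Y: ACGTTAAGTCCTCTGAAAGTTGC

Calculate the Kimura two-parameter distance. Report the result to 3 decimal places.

Of 23 sites, 1 differences are transitions and 3 are transversions, so P = 1/23 ≈ 0.043478 and Q = 3/23 ≈ 0.130435.
Under the Kimura two-parameter model, d = −½ ln(1 − 2P − Q) − ¼ ln(1 − 2Q).
1 − 2P − Q = 0.782609, giving −½ ln(0.782609) = 0.122561.
1 − 2Q = 0.73913, giving −¼ ln(0.73913) = 0.075570.
d = 0.122561 + 0.075570 = 0.198131.

0.198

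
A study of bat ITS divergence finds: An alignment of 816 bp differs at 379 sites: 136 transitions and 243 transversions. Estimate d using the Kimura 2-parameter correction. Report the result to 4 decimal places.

0.7250

P = 136/816 ≈ 0.166667 and Q = 243/816 ≈ 0.297794.
Under the Kimura two-parameter model, d = −½ ln(1 − 2P − Q) − ¼ ln(1 − 2Q).
1 − 2P − Q = 0.368872, giving −½ ln(0.368872) = 0.498653.
1 − 2Q = 0.404412, giving −¼ ln(0.404412) = 0.226330.
d = 0.498653 + 0.226330 = 0.724983.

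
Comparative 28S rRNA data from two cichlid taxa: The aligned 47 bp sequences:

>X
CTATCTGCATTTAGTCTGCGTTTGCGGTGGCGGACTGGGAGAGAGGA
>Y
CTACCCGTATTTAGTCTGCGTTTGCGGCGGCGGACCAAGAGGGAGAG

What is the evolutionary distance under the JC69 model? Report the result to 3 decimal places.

The sequences differ at 10 of 47 sites (4, 6, 8, 28, 36, 37, 38, 42, 46, 47), so p = 10/47 ≈ 0.212766.
d = −(3/4) ln(1 − 4p/3) = −0.75 ln(1 − 0.283688) = −0.75 ln(0.716312)
  = −0.75 × (-0.333639) = 0.250229 substitutions/site.

0.250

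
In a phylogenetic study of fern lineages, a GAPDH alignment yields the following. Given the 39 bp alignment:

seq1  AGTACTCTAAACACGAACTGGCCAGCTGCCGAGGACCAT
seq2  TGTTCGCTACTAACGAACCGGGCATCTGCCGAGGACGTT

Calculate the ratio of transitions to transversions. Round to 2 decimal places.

Transitions are A↔G and C↔T; transversions are all other mismatches.
Transitions: 1. Transversions: 10.
R = 1/10 = 0.10.

0.10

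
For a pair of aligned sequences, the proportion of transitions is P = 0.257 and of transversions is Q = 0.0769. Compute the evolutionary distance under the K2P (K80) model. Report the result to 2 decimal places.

0.49

Under the Kimura two-parameter model, d = −½ ln(1 − 2P − Q) − ¼ ln(1 − 2Q).
1 − 2P − Q = 0.4091, giving −½ ln(0.4091) = 0.446898.
1 − 2Q = 0.8462, giving −¼ ln(0.8462) = 0.041750.
d = 0.446898 + 0.041750 = 0.488648.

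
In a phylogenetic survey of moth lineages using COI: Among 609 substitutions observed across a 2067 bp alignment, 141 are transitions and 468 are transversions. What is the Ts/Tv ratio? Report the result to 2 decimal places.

R = 141/468 = 0.301282… ≈ 0.30 (to 2 d.p.).

0.30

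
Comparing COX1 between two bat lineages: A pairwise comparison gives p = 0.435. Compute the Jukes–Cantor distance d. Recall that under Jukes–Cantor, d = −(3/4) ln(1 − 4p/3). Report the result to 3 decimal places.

0.651

d = −(3/4) ln(1 − 4p/3) = −0.75 ln(1 − 0.58) = −0.75 ln(0.42)
  = −0.75 × (-0.867501) = 0.650626 substitutions/site.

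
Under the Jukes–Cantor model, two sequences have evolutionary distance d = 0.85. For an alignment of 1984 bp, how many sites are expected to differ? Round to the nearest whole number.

1009

Invert JC69: p = (3/4)(1 − e^(−4d/3)) = 0.75 × (1 − e^(-1.133333)) = 0.75 × (1 − 0.321958) = 0.508532.
Expected differing sites = pL ≈ 0.508532 × 1984 = 1008.927488 ≈ 1009.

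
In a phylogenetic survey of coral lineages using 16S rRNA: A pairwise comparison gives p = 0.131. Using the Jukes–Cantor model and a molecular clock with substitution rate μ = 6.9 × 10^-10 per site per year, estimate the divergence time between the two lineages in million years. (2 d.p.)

104.33

d = −(3/4) ln(1 − 4p/3) = −0.75 ln(1 − 0.174667) = −0.75 ln(0.825333)
  = −0.75 × (-0.191968) = 0.143976 substitutions/site.
Under a molecular clock d = 2μt, so t = d/(2μ) = 0.143976 / (2 × 6.9 × 10^-10) = 104.33 million years.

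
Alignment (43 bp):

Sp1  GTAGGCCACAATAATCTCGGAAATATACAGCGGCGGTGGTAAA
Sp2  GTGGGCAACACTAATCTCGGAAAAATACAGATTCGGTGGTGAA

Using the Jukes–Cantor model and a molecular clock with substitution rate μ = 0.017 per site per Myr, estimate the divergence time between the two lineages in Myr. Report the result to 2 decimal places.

The sequences differ at 8 of 43 sites (3, 7, 11, 24, 31, 32, 33, 41), so p = 8/43 ≈ 0.186047.
d = −(3/4) ln(1 − 4p/3) = −0.75 ln(1 − 0.248063) = −0.75 ln(0.751937)
  = −0.75 × (-0.285103) = 0.213827 substitutions/site.
Under a molecular clock d = 2μt, so t = d/(2μ) = 0.213827 / (2 × 0.017) = 6.29 Myr.

6.29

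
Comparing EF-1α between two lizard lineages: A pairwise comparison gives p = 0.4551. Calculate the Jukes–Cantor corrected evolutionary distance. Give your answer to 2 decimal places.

0.70

d = −(3/4) ln(1 − 4p/3) = −0.75 ln(1 − 0.6068) = −0.75 ln(0.3932)
  = −0.75 × (-0.933437) = 0.700078 substitutions/site.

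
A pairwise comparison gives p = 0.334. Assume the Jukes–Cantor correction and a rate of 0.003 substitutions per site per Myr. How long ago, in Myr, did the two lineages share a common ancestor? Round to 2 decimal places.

d = −(3/4) ln(1 − 4p/3) = −0.75 ln(1 − 0.445333) = −0.75 ln(0.554667)
  = −0.75 × (-0.589387) = 0.442040 substitutions/site.
Under a molecular clock d = 2μt, so t = d/(2μ) = 0.442040 / (2 × 0.003) = 73.67 Myr.

73.67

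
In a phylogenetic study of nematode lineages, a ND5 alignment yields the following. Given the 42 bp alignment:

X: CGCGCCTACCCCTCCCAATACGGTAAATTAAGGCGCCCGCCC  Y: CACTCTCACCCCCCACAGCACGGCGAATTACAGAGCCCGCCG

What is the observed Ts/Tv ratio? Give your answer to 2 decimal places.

Transitions are A↔G and C↔T; transversions are all other mismatches.
Transitions: 9. Transversions: 5.
R = 9/5 = 1.80.

1.80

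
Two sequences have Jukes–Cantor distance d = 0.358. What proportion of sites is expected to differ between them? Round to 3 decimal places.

0.285

p = (3/4)(1 − e^(−4d/3)) = 0.75 × (1 − e^(-0.477333)) = 0.75 × (1 − 0.620436) = 0.284673.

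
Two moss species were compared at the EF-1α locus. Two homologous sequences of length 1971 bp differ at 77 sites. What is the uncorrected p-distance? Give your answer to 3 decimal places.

p = 77/1971 = 0.039066… ≈ 0.039 (to 3 d.p.).

0.039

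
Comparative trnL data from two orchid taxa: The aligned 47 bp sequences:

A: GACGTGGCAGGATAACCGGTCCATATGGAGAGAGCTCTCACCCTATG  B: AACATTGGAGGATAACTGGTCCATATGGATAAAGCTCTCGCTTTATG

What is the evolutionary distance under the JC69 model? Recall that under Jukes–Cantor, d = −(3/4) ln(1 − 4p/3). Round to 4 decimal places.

The sequences differ at 10 of 47 sites (1, 4, 6, 8, 17, 30, 32, 40, 42, 43), so p = 10/47 ≈ 0.212766.
d = −(3/4) ln(1 − 4p/3) = −0.75 ln(1 − 0.283688) = −0.75 ln(0.716312)
  = −0.75 × (-0.333639) = 0.250229 substitutions/site.

0.2502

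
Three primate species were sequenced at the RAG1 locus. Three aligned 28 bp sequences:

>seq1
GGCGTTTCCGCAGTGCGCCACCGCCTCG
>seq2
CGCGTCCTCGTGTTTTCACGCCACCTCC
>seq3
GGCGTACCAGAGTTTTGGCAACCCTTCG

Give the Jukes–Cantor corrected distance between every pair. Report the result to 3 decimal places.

d(seq1,seq2) = 0.824, d(seq1,seq3) = 0.635, d(seq2,seq3) = 0.635

seq1–seq2: 14/28 sites differ → p = 0.5, d = −0.75 ln(1 − 0.666667) = 0.823960 ≈ 0.824.
seq1–seq3: 12/28 sites differ → p ≈ 0.428571, d = −0.75 ln(1 − 0.571428) = 0.635472 ≈ 0.635.
seq2–seq3: 12/28 sites differ → p ≈ 0.428571, d = −0.75 ln(1 − 0.571428) = 0.635472 ≈ 0.635.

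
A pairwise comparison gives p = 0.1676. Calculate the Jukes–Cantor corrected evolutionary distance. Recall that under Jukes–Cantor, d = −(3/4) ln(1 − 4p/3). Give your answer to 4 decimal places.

0.1897

d = −(3/4) ln(1 − 4p/3) = −0.75 ln(1 − 0.223467) = −0.75 ln(0.776533)
  = −0.75 × (-0.252916) = 0.189687 substitutions/site.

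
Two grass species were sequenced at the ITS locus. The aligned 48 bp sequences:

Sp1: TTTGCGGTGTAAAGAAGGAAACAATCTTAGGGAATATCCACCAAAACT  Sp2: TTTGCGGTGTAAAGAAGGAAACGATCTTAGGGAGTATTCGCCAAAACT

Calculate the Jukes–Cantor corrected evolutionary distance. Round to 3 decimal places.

0.088

The sequences differ at 4 of 48 sites (23, 34, 38, 40), so p = 4/48 ≈ 0.083333.
d = −(3/4) ln(1 − 4p/3) = −0.75 ln(1 − 0.111111) = −0.75 ln(0.888889)
  = −0.75 × (-0.117783) = 0.088337 substitutions/site.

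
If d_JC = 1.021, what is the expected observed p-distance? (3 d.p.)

p = (3/4)(1 − e^(−4d/3)) = 0.75 × (1 − e^(-1.361333)) = 0.75 × (1 − 0.256319) = 0.557761.

0.558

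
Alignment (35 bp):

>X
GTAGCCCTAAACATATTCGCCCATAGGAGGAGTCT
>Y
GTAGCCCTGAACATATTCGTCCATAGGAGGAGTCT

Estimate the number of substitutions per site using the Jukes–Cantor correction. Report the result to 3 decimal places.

The sequences differ at 2 of 35 sites (9, 20), so p = 2/35 ≈ 0.057143.
d = −(3/4) ln(1 − 4p/3) = −0.75 ln(1 − 0.076191) = −0.75 ln(0.923809)
  = −0.75 × (-0.079250) = 0.059438 substitutions/site.

0.059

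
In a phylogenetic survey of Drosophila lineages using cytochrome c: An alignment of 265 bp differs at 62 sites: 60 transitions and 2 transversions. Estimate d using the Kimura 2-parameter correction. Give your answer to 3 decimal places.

P = 60/265 ≈ 0.226415 and Q = 2/265 ≈ 0.007547.
Under the Kimura two-parameter model, d = −½ ln(1 − 2P − Q) − ¼ ln(1 − 2Q).
1 − 2P − Q = 0.539623, giving −½ ln(0.539623) = 0.308442.
1 − 2Q = 0.984906, giving −¼ ln(0.984906) = 0.003802.
d = 0.308442 + 0.003802 = 0.312244.

0.312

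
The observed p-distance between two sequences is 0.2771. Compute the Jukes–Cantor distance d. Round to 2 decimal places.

d = −(3/4) ln(1 − 4p/3) = −0.75 ln(1 − 0.369467) = −0.75 ln(0.630533)
  = −0.75 × (-0.461190) = 0.345893 substitutions/site.

0.35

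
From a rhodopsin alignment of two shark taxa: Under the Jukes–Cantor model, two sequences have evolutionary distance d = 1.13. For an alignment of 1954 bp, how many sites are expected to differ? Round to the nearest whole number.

Invert JC69: p = (3/4)(1 − e^(−4d/3)) = 0.75 × (1 − e^(-1.506667)) = 0.75 × (1 − 0.221647) = 0.583765.
Expected differing sites = pL ≈ 0.583765 × 1954 = 1140.67681 ≈ 1141.

1141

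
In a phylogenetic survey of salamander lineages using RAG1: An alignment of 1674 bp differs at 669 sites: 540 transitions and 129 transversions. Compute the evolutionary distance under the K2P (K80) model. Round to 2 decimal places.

0.68

P = 540/1674 ≈ 0.322581 and Q = 129/1674 ≈ 0.077061.
Under the Kimura two-parameter model, d = −½ ln(1 − 2P − Q) − ¼ ln(1 − 2Q).
1 − 2P − Q = 0.277777, giving −½ ln(0.277777) = 0.640468.
1 − 2Q = 0.845878, giving −¼ ln(0.845878) = 0.041845.
d = 0.640468 + 0.041845 = 0.682313.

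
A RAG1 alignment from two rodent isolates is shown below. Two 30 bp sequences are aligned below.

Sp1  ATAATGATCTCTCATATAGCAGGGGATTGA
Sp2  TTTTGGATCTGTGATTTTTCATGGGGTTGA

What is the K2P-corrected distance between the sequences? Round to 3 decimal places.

Of 30 sites, 1 differences are transitions and 10 are transversions, so P = 1/30 ≈ 0.033333 and Q = 10/30 ≈ 0.333333.
Under the Kimura two-parameter model, d = −½ ln(1 − 2P − Q) − ¼ ln(1 − 2Q).
1 − 2P − Q = 0.600001, giving −½ ln(0.600001) = 0.255412.
1 − 2Q = 0.333334, giving −¼ ln(0.333334) = 0.274653.
d = 0.255412 + 0.274653 = 0.530065.

0.530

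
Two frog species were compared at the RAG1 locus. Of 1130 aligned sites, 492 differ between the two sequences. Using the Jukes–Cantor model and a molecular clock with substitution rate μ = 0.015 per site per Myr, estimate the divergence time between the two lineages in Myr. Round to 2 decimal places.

p = 492/1130 ≈ 0.435398.
d = −(3/4) ln(1 − 4p/3) = −0.75 ln(1 − 0.580531) = −0.75 ln(0.419469)
  = −0.75 × (-0.868766) = 0.651575 substitutions/site.
Under a molecular clock d = 2μt, so t = d/(2μ) = 0.651575 / (2 × 0.015) = 21.72 Myr.

21.72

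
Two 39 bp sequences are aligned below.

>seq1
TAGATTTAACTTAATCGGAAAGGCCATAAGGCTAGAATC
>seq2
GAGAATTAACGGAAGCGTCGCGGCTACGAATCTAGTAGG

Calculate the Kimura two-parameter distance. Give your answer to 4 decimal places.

Of 39 sites, 5 differences are transitions and 12 are transversions, so P = 5/39 ≈ 0.128205 and Q = 12/39 ≈ 0.307692.
Under the Kimura two-parameter model, d = −½ ln(1 − 2P − Q) − ¼ ln(1 − 2Q).
1 − 2P − Q = 0.435898, giving −½ ln(0.435898) = 0.415174.
1 − 2Q = 0.384616, giving −¼ ln(0.384616) = 0.238877.
d = 0.415174 + 0.238877 = 0.654051.

0.6541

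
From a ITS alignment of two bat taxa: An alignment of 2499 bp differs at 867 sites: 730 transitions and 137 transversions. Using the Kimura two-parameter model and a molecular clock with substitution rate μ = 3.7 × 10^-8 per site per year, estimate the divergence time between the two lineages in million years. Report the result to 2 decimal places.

7.28

P = 730/2499 ≈ 0.292117 and Q = 137/2499 ≈ 0.054822.
Under the Kimura two-parameter model, d = −½ ln(1 − 2P − Q) − ¼ ln(1 − 2Q).
1 − 2P − Q = 0.360944, giving −½ ln(0.360944) = 0.509516.
1 − 2Q = 0.890356, giving −¼ ln(0.890356) = 0.029033.
d = 0.509516 + 0.029033 = 0.538549.
Under a molecular clock d = 2μt, so t = d/(2μ) = 0.538549 / (2 × 3.7 × 10^-8) = 7.28 million years.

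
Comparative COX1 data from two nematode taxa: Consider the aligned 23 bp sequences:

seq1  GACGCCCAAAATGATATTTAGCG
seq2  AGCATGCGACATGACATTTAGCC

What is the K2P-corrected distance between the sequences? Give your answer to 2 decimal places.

Of 23 sites, 6 differences are transitions and 3 are transversions, so P = 6/23 ≈ 0.26087 and Q = 3/23 ≈ 0.130435.
Under the Kimura two-parameter model, d = −½ ln(1 − 2P − Q) − ¼ ln(1 − 2Q).
1 − 2P − Q = 0.347825, giving −½ ln(0.347825) = 0.528028.
1 − 2Q = 0.73913, giving −¼ ln(0.73913) = 0.075570.
d = 0.528028 + 0.075570 = 0.603598.

0.60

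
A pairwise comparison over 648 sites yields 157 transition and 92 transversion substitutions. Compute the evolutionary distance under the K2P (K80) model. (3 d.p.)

0.576

P = 157/648 ≈ 0.242284 and Q = 92/648 ≈ 0.141975.
Under the Kimura two-parameter model, d = −½ ln(1 − 2P − Q) − ¼ ln(1 − 2Q).
1 − 2P − Q = 0.373457, giving −½ ln(0.373457) = 0.492476.
1 − 2Q = 0.71605, giving −¼ ln(0.71605) = 0.083501.
d = 0.492476 + 0.083501 = 0.575977.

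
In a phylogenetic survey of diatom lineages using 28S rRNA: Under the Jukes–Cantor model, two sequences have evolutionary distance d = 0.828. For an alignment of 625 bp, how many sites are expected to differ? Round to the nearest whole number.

313

Invert JC69: p = (3/4)(1 − e^(−4d/3)) = 0.75 × (1 − e^(-1.104)) = 0.75 × (1 − 0.331542) = 0.501344.
Expected differing sites = pL ≈ 0.501344 × 625 = 313.34 ≈ 313.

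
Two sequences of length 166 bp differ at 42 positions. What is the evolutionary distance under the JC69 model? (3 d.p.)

p = 42/166 ≈ 0.253012.
d = −(3/4) ln(1 − 4p/3) = −0.75 ln(1 − 0.337349) = −0.75 ln(0.662651)
  = −0.75 × (-0.411507) = 0.308630 substitutions/site.

0.309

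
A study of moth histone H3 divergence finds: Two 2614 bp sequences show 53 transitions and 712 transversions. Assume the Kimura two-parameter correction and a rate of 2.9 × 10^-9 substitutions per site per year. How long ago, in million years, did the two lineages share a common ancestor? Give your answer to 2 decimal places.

66.27

P = 53/2614 ≈ 0.020275 and Q = 712/2614 ≈ 0.272379.
Under the Kimura two-parameter model, d = −½ ln(1 − 2P − Q) − ¼ ln(1 − 2Q).
1 − 2P − Q = 0.687071, giving −½ ln(0.687071) = 0.187659.
1 − 2Q = 0.455242, giving −¼ ln(0.455242) = 0.196732.
d = 0.187659 + 0.196732 = 0.384391.
Under a molecular clock d = 2μt, so t = d/(2μ) = 0.384391 / (2 × 2.9 × 10^-9) = 66.27 million years.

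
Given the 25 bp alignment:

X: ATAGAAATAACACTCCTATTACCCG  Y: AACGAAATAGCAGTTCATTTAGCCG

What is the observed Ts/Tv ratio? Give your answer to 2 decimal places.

Transitions are A↔G and C↔T; transversions are all other mismatches.
Transitions: 2. Transversions: 6.
R = 2/6 = 0.333333… ≈ 0.33 (to 2 d.p.).

0.33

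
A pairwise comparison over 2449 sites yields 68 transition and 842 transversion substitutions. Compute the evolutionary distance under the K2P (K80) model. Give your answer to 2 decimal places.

0.55

P = 68/2449 ≈ 0.027766 and Q = 842/2449 ≈ 0.343814.
Under the Kimura two-parameter model, d = −½ ln(1 − 2P − Q) − ¼ ln(1 − 2Q).
1 − 2P − Q = 0.600654, giving −½ ln(0.600654) = 0.254868.
1 − 2Q = 0.312372, giving −¼ ln(0.312372) = 0.290890.
d = 0.254868 + 0.290890 = 0.545758.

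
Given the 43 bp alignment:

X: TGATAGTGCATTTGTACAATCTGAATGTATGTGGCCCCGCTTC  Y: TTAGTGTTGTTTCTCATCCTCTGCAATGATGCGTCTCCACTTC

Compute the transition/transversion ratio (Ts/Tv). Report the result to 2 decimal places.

0.43

Transitions are A↔G and C↔T; transversions are all other mismatches.
Transitions: 6. Transversions: 14.
R = 6/14 = 0.428571… ≈ 0.43 (to 2 d.p.).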